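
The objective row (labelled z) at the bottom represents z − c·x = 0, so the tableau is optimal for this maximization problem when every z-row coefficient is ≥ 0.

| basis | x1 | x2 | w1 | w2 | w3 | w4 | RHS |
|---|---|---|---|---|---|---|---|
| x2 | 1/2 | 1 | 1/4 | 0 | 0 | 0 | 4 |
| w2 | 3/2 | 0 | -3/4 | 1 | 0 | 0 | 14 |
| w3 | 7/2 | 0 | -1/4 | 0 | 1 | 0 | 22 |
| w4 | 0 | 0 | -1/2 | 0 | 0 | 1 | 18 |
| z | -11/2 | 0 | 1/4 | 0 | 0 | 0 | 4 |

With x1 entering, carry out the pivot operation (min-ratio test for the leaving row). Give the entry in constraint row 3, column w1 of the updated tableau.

-1/14

Ratio test on column x1 — row 1: 4/(1/2) = 8; row 2: 14/(3/2) = 28/3; row 3: 22/(7/2) = 44/7; row 4: entry 0 ≤ 0. Minimum is 44/7 at row 3 (w3 leaves); pivot element 7/2.
Divide row 3 by 7/2; eliminate column x1 from the other rows.
In the new row 3, the w1 entry is the old entry divided by the pivot: (-1/4)/(7/2) = -1/14.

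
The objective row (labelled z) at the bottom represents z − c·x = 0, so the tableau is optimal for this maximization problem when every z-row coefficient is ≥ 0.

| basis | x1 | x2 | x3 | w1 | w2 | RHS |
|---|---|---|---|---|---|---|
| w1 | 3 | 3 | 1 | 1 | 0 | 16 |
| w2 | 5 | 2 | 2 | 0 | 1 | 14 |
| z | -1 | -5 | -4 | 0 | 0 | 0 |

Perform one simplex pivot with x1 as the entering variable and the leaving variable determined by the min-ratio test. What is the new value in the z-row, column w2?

Ratio test on column x1 — row 1: 16/3 = 16/3; row 2: 14/5 = 14/5. Minimum is 14/5 at row 2 (w2 leaves); pivot element 5.
Divide row 2 by 5; eliminate column x1 from the other rows.
z-row update in column w2: 0 − (-1)·(1/5) = 1/5.

1/5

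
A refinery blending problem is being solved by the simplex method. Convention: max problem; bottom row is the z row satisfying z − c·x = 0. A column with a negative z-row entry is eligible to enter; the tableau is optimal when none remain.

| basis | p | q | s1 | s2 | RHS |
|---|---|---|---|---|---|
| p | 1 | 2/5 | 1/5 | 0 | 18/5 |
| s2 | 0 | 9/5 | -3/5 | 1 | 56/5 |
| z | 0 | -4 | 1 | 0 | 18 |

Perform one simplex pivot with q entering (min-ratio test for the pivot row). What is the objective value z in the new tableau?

386/9

Ratio test on column q — row 1: (18/5)/(2/5) = 9; row 2: (56/5)/(9/5) = 56/9. Minimum is 56/9 at row 2 (s2 leaves); pivot element 9/5.
Pivot on row 2; the z-row RHS becomes 18 − (-4)·(56/9) = 386/9.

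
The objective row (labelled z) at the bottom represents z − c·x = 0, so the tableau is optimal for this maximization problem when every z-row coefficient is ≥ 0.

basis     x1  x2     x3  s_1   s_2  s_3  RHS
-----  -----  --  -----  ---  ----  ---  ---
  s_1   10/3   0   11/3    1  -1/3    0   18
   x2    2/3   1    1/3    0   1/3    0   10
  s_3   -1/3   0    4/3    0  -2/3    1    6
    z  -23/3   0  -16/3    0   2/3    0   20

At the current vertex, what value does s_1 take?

18

s_1 is basic (row 1); its value is the RHS of that row, 18.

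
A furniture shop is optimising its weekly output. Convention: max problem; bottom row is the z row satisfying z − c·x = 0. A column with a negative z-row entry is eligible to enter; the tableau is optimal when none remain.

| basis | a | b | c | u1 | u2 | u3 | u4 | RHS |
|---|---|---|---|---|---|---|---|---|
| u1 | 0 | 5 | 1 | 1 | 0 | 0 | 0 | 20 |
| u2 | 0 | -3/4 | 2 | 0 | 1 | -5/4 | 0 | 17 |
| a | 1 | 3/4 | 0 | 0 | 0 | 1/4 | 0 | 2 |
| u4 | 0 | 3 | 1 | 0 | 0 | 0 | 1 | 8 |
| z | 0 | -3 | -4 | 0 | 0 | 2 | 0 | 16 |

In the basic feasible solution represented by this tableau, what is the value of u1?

u1 is basic (row 1); its value is the RHS of that row, 20.

20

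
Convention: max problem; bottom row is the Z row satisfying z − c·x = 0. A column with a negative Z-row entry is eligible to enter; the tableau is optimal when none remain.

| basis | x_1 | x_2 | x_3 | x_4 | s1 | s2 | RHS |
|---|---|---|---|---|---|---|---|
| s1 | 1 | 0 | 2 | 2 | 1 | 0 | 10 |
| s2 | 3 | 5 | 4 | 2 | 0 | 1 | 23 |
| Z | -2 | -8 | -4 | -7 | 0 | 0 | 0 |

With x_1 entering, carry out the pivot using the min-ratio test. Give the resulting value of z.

46/3

Ratio test on column x_1 — row 1: 10/1 = 10; row 2: 23/3 = 23/3. Minimum is 23/3 at row 2 (s2 leaves); pivot element 3.
Pivot on row 2; the Z-row RHS becomes 0 − (-2)·(23/3) = 46/3.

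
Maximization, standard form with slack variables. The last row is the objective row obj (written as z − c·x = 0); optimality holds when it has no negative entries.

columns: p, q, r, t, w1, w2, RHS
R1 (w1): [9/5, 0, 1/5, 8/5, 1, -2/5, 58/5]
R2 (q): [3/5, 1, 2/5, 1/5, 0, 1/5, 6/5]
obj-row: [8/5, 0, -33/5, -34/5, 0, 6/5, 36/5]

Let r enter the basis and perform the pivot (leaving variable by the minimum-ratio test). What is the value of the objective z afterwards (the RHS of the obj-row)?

27

Ratio test on column r — row 1: (58/5)/(1/5) = 58; row 2: (6/5)/(2/5) = 3. Minimum is 3 at row 2 (q leaves); pivot element 2/5.
Pivot on row 2; the obj-row RHS becomes 36/5 − (-33/5)·3 = 27.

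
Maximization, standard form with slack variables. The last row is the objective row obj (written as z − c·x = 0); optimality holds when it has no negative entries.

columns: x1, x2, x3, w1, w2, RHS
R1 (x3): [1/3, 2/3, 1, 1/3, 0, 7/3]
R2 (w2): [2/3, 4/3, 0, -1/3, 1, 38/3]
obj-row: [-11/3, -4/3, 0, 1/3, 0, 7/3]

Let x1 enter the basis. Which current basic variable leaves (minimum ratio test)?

Column x1 entries and ratios — x3: (7/3)/(1/3) = 7; w2: (38/3)/(2/3) = 19.
Smallest ratio is 7 in the row of x3, so x3 leaves.

x3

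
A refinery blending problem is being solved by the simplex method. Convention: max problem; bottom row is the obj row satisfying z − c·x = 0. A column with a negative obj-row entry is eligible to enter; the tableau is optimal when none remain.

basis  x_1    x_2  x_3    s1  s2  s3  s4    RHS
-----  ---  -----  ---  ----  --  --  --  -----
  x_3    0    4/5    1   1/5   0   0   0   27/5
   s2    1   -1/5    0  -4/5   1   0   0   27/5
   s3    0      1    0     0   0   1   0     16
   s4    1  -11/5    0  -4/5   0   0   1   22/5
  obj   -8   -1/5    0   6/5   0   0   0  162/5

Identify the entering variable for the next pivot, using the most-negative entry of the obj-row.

x_1

Negative obj-row entries: x_1: -8, x_2: -1/5.
The most negative is -8 in column x_1, so x_1 enters.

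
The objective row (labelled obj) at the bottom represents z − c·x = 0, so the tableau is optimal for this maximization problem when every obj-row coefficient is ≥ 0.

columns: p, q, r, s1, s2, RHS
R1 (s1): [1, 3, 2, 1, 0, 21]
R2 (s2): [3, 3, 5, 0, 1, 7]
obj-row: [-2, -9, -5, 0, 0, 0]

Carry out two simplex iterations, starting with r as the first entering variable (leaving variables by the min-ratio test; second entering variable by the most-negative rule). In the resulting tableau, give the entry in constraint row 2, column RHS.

7/3

Ratio test on column r — row 1: 21/2 = 21/2; row 2: 7/5 = 7/5. Minimum is 7/5 at row 2 (s2 leaves); pivot element 5.
Divide row 2 by 5; eliminate column r from the other rows.
Second iteration: most negative obj-row entry is -6 in column q, so q enters.
Ratio test on column q — row 1: (91/5)/(9/5) = 91/9; row 2: (7/5)/(3/5) = 7/3. Minimum is 7/3 at row 2 (r leaves); pivot element 3/5.
Divide row 2 by 3/5; eliminate column q from the other rows.
After both pivots, the entry at constraint row 2, column RHS is 7/3.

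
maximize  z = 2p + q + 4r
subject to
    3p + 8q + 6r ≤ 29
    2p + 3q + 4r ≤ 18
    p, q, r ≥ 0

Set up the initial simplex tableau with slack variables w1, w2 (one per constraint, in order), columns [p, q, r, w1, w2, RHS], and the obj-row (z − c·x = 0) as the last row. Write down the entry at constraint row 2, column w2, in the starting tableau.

Slack w2 belongs to constraint 2; its column is the unit vector e_2, so the entry in row 2 is 1.

1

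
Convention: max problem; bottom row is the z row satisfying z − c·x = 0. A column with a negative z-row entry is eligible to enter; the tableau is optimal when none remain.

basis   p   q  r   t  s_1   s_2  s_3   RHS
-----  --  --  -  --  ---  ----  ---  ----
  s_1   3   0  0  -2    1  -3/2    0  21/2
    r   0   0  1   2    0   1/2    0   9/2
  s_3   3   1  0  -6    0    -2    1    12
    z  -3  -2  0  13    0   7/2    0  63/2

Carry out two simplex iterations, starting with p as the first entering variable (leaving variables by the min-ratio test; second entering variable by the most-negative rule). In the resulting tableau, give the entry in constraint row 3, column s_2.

-1/2

Ratio test on column p — row 1: (21/2)/3 = 7/2; row 2: entry 0 ≤ 0; row 3: 12/3 = 4. Minimum is 7/2 at row 1 (s_1 leaves); pivot element 3.
Divide row 1 by 3; eliminate column p from the other rows.
Second iteration: most negative z-row entry is -2 in column q, so q enters.
Ratio test on column q — row 1: entry 0 ≤ 0; row 2: entry 0 ≤ 0; row 3: (3/2)/1 = 3/2. Minimum is 3/2 at row 3 (s_3 leaves); pivot element 1.
Divide row 3 by 1; eliminate column q from the other rows.
After both pivots, the entry at constraint row 3, column s_2 is -1/2.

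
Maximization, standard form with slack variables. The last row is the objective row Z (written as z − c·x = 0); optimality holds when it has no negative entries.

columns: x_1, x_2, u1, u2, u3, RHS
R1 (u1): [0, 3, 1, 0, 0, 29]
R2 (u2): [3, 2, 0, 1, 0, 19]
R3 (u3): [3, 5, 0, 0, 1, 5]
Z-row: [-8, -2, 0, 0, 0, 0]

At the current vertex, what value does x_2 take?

0

x_2 is not in the basis, so in the current basic feasible solution x_2 = 0.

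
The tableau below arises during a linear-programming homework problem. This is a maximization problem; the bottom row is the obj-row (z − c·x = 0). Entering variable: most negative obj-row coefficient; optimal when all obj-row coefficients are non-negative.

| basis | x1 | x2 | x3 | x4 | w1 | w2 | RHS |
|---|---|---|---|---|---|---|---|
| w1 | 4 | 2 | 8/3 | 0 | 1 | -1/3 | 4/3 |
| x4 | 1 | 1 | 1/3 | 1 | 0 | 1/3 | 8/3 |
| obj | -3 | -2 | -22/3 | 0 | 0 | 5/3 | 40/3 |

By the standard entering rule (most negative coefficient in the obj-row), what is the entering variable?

x3

Negative obj-row entries: x1: -3, x2: -2, x3: -22/3.
The most negative is -22/3 in column x3, so x3 enters.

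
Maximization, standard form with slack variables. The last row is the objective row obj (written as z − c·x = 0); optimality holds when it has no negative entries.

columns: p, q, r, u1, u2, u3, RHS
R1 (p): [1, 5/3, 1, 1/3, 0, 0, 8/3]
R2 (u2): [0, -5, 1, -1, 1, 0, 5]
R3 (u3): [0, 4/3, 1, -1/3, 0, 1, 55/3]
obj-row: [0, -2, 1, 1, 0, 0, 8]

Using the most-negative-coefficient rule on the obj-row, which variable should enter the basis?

q

Negative obj-row entries: q: -2.
The most negative is -2 in column q, so q enters.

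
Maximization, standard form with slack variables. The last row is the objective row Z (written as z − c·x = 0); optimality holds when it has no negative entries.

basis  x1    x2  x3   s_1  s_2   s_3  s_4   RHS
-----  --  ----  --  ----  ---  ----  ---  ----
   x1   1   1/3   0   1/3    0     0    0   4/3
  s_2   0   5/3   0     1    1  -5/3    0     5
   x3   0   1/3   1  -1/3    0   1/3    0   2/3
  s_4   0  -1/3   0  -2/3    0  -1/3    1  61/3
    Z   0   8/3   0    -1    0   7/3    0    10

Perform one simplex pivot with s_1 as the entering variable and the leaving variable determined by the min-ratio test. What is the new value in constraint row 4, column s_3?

-1/3

Ratio test on column s_1 — row 1: (4/3)/(1/3) = 4; row 2: 5/1 = 5; row 3: entry -1/3 ≤ 0; row 4: entry -2/3 ≤ 0. Minimum is 4 at row 1 (x1 leaves); pivot element 1/3.
Divide row 1 by 1/3; eliminate column s_1 from the other rows.
Row 4 update in column s_3: -1/3 − (-2/3)·0 = -1/3.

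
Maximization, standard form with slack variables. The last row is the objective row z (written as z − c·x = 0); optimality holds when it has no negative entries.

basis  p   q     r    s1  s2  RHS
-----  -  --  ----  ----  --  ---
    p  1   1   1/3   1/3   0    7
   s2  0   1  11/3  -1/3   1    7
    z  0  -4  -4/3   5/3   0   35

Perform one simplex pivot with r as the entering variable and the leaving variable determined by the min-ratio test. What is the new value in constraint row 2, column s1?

Ratio test on column r — row 1: 7/(1/3) = 21; row 2: 7/(11/3) = 21/11. Minimum is 21/11 at row 2 (s2 leaves); pivot element 11/3.
Divide row 2 by 11/3; eliminate column r from the other rows.
In the new row 2, the s1 entry is the old entry divided by the pivot: (-1/3)/(11/3) = -1/11.

-1/11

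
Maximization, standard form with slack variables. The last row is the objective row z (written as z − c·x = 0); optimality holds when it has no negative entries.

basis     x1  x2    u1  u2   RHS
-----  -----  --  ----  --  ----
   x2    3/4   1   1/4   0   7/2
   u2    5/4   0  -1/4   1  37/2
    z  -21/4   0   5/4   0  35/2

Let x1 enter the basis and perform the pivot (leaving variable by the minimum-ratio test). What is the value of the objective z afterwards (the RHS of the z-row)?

42

Ratio test on column x1 — row 1: (7/2)/(3/4) = 14/3; row 2: (37/2)/(5/4) = 74/5. Minimum is 14/3 at row 1 (x2 leaves); pivot element 3/4.
Pivot on row 1; the z-row RHS becomes 35/2 − (-21/4)·(14/3) = 42.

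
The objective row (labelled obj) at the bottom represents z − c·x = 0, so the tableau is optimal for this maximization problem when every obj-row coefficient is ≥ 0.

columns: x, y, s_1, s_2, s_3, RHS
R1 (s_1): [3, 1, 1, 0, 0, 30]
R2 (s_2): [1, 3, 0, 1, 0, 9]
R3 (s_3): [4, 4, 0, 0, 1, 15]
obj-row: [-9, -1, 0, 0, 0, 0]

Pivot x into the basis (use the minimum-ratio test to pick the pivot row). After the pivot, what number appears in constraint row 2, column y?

2

Ratio test on column x — row 1: 30/3 = 10; row 2: 9/1 = 9; row 3: 15/4 = 15/4. Minimum is 15/4 at row 3 (s_3 leaves); pivot element 4.
Divide row 3 by 4; eliminate column x from the other rows.
Row 2 update in column y: 3 − 1·1 = 2.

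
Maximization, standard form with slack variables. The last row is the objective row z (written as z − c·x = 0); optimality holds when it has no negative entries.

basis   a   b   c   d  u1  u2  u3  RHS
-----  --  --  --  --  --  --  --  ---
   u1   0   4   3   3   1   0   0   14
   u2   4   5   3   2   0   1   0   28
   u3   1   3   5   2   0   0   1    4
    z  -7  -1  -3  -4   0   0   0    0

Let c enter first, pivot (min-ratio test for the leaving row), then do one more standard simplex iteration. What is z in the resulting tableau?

Ratio test on column c — row 1: 14/3 = 14/3; row 2: 28/3 = 28/3; row 3: 4/5 = 4/5. Minimum is 4/5 at row 3 (u3 leaves); pivot element 5.
Pivot on row 3; the z-row RHS becomes 0 − (-3)·(4/5) = 12/5.
Next entering variable (most negative z-row entry -32/5): a.
Ratio test on column a — row 1: entry -3/5 ≤ 0; row 2: (128/5)/(17/5) = 128/17; row 3: (4/5)/(1/5) = 4. Minimum is 4 at row 3 (c leaves); pivot element 1/5.
After the second pivot the z-row RHS is 12/5 − (-32/5)·4 = 28.

28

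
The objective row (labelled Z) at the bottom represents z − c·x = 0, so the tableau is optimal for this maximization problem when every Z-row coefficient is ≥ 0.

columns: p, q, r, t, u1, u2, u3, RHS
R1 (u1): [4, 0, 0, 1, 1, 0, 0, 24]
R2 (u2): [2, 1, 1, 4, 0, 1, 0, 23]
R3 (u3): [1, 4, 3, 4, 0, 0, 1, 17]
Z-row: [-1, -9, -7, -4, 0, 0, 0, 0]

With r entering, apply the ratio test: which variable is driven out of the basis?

Column r entries and ratios — u1: 0 ≤ 0, skip; u2: 23/1 = 23; u3: 17/3 = 17/3.
Smallest ratio is 17/3 in the row of u3, so u3 leaves.

u3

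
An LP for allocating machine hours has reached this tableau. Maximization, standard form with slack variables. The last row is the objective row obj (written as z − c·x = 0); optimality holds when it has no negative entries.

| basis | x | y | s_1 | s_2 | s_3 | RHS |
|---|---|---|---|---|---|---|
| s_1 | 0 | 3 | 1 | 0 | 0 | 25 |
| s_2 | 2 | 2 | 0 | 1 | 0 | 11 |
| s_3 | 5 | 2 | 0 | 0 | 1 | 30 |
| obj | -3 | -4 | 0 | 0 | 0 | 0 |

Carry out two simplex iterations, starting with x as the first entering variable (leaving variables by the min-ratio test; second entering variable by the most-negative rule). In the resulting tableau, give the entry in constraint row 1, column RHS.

Ratio test on column x — row 1: entry 0 ≤ 0; row 2: 11/2 = 11/2; row 3: 30/5 = 6. Minimum is 11/2 at row 2 (s_2 leaves); pivot element 2.
Divide row 2 by 2; eliminate column x from the other rows.
Second iteration: most negative obj-row entry is -1 in column y, so y enters.
Ratio test on column y — row 1: 25/3 = 25/3; row 2: (11/2)/1 = 11/2; row 3: entry -3 ≤ 0. Minimum is 11/2 at row 2 (x leaves); pivot element 1.
Divide row 2 by 1; eliminate column y from the other rows.
After both pivots, the entry at constraint row 1, column RHS is 17/2.

17/2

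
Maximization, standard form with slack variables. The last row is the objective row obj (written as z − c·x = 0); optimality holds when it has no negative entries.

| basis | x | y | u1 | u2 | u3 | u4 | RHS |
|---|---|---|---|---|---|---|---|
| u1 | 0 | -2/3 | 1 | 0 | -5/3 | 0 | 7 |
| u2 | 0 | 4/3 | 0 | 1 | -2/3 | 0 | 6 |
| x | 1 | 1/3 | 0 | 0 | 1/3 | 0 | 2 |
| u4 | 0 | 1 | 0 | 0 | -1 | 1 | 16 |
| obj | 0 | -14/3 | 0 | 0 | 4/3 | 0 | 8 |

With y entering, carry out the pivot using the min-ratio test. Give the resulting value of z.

Ratio test on column y — row 1: entry -2/3 ≤ 0; row 2: 6/(4/3) = 9/2; row 3: 2/(1/3) = 6; row 4: 16/1 = 16. Minimum is 9/2 at row 2 (u2 leaves); pivot element 4/3.
Pivot on row 2; the obj-row RHS becomes 8 − (-14/3)·(9/2) = 29.

29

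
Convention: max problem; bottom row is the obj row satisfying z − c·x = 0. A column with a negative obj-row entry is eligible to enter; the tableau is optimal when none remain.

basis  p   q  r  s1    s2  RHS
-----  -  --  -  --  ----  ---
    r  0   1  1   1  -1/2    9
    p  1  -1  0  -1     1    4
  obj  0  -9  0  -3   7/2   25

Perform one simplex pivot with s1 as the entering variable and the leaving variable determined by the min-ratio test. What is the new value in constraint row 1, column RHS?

Ratio test on column s1 — row 1: 9/1 = 9; row 2: entry -1 ≤ 0. Minimum is 9 at row 1 (r leaves); pivot element 1.
Divide row 1 by 1; eliminate column s1 from the other rows.
In the new row 1, the RHS entry is the old entry divided by the pivot: 9/1 = 9.

9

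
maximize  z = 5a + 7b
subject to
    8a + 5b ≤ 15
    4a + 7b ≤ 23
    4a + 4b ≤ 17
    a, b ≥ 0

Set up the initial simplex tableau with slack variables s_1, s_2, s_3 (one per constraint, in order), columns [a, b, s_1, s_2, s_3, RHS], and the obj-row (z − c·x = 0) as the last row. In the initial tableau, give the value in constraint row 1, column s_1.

Slack s_1 belongs to constraint 1; its column is the unit vector e_1, so the entry in row 1 is 1.

1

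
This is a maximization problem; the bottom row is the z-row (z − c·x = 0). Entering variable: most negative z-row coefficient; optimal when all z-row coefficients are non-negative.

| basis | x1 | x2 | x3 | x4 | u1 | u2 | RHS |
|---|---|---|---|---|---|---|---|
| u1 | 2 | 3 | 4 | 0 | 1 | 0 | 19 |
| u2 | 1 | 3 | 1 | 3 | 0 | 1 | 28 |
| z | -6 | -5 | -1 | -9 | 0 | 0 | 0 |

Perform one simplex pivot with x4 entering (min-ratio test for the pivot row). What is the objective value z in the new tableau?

84

Ratio test on column x4 — row 1: entry 0 ≤ 0; row 2: 28/3 = 28/3. Minimum is 28/3 at row 2 (u2 leaves); pivot element 3.
Pivot on row 2; the z-row RHS becomes 0 − (-9)·(28/3) = 84.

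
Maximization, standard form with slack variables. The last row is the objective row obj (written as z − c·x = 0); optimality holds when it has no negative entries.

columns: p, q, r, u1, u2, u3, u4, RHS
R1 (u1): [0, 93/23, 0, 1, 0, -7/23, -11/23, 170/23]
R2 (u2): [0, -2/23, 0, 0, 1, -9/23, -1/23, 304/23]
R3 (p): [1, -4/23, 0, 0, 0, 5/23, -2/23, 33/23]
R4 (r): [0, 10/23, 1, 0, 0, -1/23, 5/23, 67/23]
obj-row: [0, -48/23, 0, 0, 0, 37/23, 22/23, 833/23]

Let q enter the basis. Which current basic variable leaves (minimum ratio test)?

Column q entries and ratios — u1: (170/23)/(93/23) = 170/93; u2: -2/23 ≤ 0, skip; p: -4/23 ≤ 0, skip; r: (67/23)/(10/23) = 67/10.
Smallest ratio is 170/93 in the row of u1, so u1 leaves.

u1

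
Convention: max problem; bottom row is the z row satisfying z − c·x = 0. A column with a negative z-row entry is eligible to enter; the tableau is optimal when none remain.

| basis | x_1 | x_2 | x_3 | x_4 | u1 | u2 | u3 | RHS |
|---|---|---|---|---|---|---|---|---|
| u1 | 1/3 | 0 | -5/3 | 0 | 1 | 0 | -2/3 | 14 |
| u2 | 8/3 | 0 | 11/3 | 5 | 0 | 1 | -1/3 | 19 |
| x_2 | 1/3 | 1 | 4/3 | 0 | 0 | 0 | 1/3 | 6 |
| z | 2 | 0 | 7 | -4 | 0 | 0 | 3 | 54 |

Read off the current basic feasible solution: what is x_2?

6

x_2 is basic (row 3); its value is the RHS of that row, 6.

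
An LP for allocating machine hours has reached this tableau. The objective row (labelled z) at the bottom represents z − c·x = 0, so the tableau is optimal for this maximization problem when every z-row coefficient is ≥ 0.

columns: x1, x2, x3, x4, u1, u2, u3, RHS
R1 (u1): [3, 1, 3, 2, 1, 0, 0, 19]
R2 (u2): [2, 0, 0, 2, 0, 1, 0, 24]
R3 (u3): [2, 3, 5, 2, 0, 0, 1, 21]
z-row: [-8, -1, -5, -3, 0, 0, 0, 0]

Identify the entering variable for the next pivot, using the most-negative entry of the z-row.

Negative z-row entries: x1: -8, x2: -1, x3: -5, x4: -3.
The most negative is -8 in column x1, so x1 enters.

x1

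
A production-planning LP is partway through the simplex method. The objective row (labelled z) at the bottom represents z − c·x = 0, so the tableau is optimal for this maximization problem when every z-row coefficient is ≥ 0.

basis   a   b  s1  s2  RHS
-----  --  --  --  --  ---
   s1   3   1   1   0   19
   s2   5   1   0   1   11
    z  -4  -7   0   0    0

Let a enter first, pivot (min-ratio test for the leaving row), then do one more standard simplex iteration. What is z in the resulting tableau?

77

Ratio test on column a — row 1: 19/3 = 19/3; row 2: 11/5 = 11/5. Minimum is 11/5 at row 2 (s2 leaves); pivot element 5.
Pivot on row 2; the z-row RHS becomes 0 − (-4)·(11/5) = 44/5.
Next entering variable (most negative z-row entry -31/5): b.
Ratio test on column b — row 1: (62/5)/(2/5) = 31; row 2: (11/5)/(1/5) = 11. Minimum is 11 at row 2 (a leaves); pivot element 1/5.
After the second pivot the z-row RHS is 44/5 − (-31/5)·11 = 77.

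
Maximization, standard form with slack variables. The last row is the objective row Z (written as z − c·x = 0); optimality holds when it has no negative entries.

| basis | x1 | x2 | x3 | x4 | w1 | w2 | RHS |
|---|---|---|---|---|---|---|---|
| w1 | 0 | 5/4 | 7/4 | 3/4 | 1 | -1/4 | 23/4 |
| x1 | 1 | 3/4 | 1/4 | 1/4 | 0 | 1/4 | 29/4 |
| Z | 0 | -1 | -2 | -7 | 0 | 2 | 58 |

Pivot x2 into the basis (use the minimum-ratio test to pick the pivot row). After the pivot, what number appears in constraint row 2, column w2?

2/5

Ratio test on column x2 — row 1: (23/4)/(5/4) = 23/5; row 2: (29/4)/(3/4) = 29/3. Minimum is 23/5 at row 1 (w1 leaves); pivot element 5/4.
Divide row 1 by 5/4; eliminate column x2 from the other rows.
Row 2 update in column w2: 1/4 − (3/4)·(-1/5) = 2/5.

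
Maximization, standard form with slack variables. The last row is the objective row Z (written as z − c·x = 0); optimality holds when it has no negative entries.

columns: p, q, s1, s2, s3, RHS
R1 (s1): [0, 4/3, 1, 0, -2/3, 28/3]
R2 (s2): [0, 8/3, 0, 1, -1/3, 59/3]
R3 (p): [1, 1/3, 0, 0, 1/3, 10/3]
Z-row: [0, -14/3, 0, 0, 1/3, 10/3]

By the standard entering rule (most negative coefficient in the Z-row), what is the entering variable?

Negative Z-row entries: q: -14/3.
The most negative is -14/3 in column q, so q enters.

q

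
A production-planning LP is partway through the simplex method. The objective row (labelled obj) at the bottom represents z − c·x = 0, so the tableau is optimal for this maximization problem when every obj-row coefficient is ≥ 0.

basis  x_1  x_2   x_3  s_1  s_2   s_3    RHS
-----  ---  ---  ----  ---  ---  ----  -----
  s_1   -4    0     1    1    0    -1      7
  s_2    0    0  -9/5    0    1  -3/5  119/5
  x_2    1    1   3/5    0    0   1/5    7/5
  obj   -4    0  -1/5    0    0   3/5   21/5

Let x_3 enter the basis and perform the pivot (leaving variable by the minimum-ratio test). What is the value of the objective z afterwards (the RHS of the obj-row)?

14/3

Ratio test on column x_3 — row 1: 7/1 = 7; row 2: entry -9/5 ≤ 0; row 3: (7/5)/(3/5) = 7/3. Minimum is 7/3 at row 3 (x_2 leaves); pivot element 3/5.
Pivot on row 3; the obj-row RHS becomes 21/5 − (-1/5)·(7/3) = 14/3.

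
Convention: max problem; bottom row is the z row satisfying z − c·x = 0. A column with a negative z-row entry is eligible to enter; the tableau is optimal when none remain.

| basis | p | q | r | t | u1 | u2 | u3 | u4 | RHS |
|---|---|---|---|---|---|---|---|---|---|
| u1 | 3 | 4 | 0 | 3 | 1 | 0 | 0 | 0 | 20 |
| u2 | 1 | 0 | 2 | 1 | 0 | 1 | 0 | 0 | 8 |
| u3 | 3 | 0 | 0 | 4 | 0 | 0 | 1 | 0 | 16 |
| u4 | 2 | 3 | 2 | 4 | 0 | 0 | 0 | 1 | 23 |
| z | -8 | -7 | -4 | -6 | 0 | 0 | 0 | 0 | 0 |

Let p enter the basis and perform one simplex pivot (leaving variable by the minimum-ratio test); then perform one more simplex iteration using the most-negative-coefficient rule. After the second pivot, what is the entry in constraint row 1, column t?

Ratio test on column p — row 1: 20/3 = 20/3; row 2: 8/1 = 8; row 3: 16/3 = 16/3; row 4: 23/2 = 23/2. Minimum is 16/3 at row 3 (u3 leaves); pivot element 3.
Divide row 3 by 3; eliminate column p from the other rows.
Second iteration: most negative z-row entry is -7 in column q, so q enters.
Ratio test on column q — row 1: 4/4 = 1; row 2: entry 0 ≤ 0; row 3: entry 0 ≤ 0; row 4: (37/3)/3 = 37/9. Minimum is 1 at row 1 (u1 leaves); pivot element 4.
Divide row 1 by 4; eliminate column q from the other rows.
After both pivots, the entry at constraint row 1, column t is -1/4.

-1/4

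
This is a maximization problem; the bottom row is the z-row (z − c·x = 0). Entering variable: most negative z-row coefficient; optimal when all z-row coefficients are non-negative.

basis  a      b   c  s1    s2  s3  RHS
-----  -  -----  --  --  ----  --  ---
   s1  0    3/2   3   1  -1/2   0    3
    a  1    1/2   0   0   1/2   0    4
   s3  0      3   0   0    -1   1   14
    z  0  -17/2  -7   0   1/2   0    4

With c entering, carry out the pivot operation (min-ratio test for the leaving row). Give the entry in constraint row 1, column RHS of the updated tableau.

Ratio test on column c — row 1: 3/3 = 1; row 2: entry 0 ≤ 0; row 3: entry 0 ≤ 0. Minimum is 1 at row 1 (s1 leaves); pivot element 3.
Divide row 1 by 3; eliminate column c from the other rows.
In the new row 1, the RHS entry is the old entry divided by the pivot: 3/3 = 1.

1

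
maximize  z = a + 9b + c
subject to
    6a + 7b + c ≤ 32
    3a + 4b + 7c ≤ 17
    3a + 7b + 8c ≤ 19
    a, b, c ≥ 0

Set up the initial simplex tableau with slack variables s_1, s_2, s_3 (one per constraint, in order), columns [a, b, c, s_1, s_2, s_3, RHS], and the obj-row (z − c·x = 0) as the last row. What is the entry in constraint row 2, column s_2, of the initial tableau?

1

Slack s_2 belongs to constraint 2; its column is the unit vector e_2, so the entry in row 2 is 1.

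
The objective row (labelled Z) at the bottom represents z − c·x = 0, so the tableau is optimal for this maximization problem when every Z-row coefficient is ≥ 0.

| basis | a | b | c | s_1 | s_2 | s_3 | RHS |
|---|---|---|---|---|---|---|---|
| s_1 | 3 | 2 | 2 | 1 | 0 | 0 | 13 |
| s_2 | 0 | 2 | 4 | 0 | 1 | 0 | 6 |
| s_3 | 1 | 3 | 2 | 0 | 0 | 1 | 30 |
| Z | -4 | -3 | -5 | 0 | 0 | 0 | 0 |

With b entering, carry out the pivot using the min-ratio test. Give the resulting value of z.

Ratio test on column b — row 1: 13/2 = 13/2; row 2: 6/2 = 3; row 3: 30/3 = 10. Minimum is 3 at row 2 (s_2 leaves); pivot element 2.
Pivot on row 2; the Z-row RHS becomes 0 − (-3)·3 = 9.

9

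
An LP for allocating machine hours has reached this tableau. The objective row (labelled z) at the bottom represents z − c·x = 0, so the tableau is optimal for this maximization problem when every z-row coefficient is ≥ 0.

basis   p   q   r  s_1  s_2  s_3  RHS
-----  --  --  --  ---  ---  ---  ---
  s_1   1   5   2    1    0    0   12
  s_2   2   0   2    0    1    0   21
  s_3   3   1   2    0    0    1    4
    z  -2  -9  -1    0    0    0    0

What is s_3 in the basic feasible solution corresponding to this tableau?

s_3 is basic (row 3); its value is the RHS of that row, 4.

4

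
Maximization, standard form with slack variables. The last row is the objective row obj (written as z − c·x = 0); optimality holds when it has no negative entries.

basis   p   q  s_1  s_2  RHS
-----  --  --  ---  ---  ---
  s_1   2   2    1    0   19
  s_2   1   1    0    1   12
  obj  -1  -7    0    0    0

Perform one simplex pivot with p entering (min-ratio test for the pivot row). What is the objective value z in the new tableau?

19/2

Ratio test on column p — row 1: 19/2 = 19/2; row 2: 12/1 = 12. Minimum is 19/2 at row 1 (s_1 leaves); pivot element 2.
Pivot on row 1; the obj-row RHS becomes 0 − (-1)·(19/2) = 19/2.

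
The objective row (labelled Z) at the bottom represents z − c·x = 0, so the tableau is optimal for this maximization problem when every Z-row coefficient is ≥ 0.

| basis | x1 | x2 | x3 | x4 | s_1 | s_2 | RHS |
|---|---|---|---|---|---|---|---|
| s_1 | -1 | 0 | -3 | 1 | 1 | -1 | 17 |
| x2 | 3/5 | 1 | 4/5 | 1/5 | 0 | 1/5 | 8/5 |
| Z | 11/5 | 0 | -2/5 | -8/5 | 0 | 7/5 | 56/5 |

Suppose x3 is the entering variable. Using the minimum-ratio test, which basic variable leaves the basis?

Column x3 entries and ratios — s_1: -3 ≤ 0, skip; x2: (8/5)/(4/5) = 2.
Smallest ratio is 2 in the row of x2, so x2 leaves.

x2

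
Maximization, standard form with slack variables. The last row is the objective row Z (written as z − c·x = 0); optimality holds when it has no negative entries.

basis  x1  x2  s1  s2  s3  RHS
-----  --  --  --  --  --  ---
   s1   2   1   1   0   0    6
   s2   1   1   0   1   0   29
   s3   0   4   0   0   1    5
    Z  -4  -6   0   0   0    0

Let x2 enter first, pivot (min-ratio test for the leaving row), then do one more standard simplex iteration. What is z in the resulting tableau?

Ratio test on column x2 — row 1: 6/1 = 6; row 2: 29/1 = 29; row 3: 5/4 = 5/4. Minimum is 5/4 at row 3 (s3 leaves); pivot element 4.
Pivot on row 3; the Z-row RHS becomes 0 − (-6)·(5/4) = 15/2.
Next entering variable (most negative Z-row entry -4): x1.
Ratio test on column x1 — row 1: (19/4)/2 = 19/8; row 2: (111/4)/1 = 111/4; row 3: entry 0 ≤ 0. Minimum is 19/8 at row 1 (s1 leaves); pivot element 2.
After the second pivot the Z-row RHS is 15/2 − (-4)·(19/8) = 17.

17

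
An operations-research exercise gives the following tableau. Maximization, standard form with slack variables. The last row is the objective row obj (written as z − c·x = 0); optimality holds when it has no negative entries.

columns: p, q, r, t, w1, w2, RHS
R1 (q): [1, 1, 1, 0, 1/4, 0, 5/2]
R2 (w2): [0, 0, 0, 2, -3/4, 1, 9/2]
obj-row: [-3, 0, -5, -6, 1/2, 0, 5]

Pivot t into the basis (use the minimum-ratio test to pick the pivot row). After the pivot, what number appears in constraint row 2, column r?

0

Ratio test on column t — row 1: entry 0 ≤ 0; row 2: (9/2)/2 = 9/4. Minimum is 9/4 at row 2 (w2 leaves); pivot element 2.
Divide row 2 by 2; eliminate column t from the other rows.
In the new row 2, the r entry is the old entry divided by the pivot: 0/2 = 0.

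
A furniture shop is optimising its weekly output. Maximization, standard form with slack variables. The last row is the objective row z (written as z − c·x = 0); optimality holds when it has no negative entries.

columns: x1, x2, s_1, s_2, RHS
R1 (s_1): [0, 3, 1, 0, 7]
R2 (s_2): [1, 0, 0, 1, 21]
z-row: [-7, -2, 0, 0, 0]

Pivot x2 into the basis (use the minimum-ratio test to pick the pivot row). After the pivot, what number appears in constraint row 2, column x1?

1

Ratio test on column x2 — row 1: 7/3 = 7/3; row 2: entry 0 ≤ 0. Minimum is 7/3 at row 1 (s_1 leaves); pivot element 3.
Divide row 1 by 3; eliminate column x2 from the other rows.
Row 2 update in column x1: 1 − 0·0 = 1.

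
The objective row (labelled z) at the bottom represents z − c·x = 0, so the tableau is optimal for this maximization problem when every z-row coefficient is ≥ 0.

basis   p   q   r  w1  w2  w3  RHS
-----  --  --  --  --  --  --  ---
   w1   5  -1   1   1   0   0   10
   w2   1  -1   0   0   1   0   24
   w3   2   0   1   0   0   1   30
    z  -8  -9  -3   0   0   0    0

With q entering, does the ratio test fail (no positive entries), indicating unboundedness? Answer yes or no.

yes

Every constraint-row entry in column q is ≤ 0, so increasing q is unbounded.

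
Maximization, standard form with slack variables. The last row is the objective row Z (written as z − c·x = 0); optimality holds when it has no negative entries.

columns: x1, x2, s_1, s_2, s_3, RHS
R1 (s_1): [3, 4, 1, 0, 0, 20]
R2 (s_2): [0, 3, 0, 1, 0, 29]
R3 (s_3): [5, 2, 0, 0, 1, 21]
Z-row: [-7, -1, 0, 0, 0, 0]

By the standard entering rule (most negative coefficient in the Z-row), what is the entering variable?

Negative Z-row entries: x1: -7, x2: -1.
The most negative is -7 in column x1, so x1 enters.

x1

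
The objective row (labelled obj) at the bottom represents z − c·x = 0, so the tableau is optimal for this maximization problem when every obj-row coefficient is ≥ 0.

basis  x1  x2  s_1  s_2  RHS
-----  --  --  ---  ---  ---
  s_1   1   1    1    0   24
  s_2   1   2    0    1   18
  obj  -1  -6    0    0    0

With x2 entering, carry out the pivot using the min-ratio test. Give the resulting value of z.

54

Ratio test on column x2 — row 1: 24/1 = 24; row 2: 18/2 = 9. Minimum is 9 at row 2 (s_2 leaves); pivot element 2.
Pivot on row 2; the obj-row RHS becomes 0 − (-6)·9 = 54.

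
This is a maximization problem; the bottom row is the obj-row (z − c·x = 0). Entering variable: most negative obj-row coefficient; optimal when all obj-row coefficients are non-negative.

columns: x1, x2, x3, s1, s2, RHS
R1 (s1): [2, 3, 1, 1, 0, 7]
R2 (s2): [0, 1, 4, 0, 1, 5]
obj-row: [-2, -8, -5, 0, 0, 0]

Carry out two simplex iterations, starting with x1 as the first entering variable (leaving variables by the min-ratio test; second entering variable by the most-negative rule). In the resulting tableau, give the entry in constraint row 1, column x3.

Ratio test on column x1 — row 1: 7/2 = 7/2; row 2: entry 0 ≤ 0. Minimum is 7/2 at row 1 (s1 leaves); pivot element 2.
Divide row 1 by 2; eliminate column x1 from the other rows.
Second iteration: most negative obj-row entry is -5 in column x2, so x2 enters.
Ratio test on column x2 — row 1: (7/2)/(3/2) = 7/3; row 2: 5/1 = 5. Minimum is 7/3 at row 1 (x1 leaves); pivot element 3/2.
Divide row 1 by 3/2; eliminate column x2 from the other rows.
After both pivots, the entry at constraint row 1, column x3 is 1/3.

1/3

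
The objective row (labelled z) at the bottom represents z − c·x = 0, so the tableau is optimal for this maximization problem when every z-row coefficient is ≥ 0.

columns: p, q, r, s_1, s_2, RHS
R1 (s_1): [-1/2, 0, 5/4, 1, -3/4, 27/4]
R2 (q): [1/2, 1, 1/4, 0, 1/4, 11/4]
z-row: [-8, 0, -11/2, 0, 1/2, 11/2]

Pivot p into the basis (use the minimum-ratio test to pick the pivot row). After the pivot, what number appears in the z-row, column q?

Ratio test on column p — row 1: entry -1/2 ≤ 0; row 2: (11/4)/(1/2) = 11/2. Minimum is 11/2 at row 2 (q leaves); pivot element 1/2.
Divide row 2 by 1/2; eliminate column p from the other rows.
z-row update in column q: 0 − (-8)·2 = 16.

16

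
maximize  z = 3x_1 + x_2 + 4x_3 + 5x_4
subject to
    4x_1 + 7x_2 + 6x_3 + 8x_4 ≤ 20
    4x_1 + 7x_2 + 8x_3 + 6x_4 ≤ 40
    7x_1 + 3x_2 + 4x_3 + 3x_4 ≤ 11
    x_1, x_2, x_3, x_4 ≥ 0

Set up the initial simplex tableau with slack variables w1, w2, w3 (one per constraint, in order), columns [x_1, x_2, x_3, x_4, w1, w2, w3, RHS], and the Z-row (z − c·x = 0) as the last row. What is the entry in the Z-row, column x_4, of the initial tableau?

The Z-row carries the negated objective coefficients: the x_4 entry is -5.

-5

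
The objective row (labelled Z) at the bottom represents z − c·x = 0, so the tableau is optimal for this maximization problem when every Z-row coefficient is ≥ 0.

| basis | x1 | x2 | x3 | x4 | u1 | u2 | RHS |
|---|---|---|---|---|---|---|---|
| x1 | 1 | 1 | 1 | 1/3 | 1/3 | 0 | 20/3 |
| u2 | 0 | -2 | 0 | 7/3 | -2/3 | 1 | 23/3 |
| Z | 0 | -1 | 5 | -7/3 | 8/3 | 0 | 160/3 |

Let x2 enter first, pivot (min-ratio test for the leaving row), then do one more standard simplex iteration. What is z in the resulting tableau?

Ratio test on column x2 — row 1: (20/3)/1 = 20/3; row 2: entry -2 ≤ 0. Minimum is 20/3 at row 1 (x1 leaves); pivot element 1.
Pivot on row 1; the Z-row RHS becomes 160/3 − (-1)·(20/3) = 60.
Next entering variable (most negative Z-row entry -2): x4.
Ratio test on column x4 — row 1: (20/3)/(1/3) = 20; row 2: 21/3 = 7. Minimum is 7 at row 2 (u2 leaves); pivot element 3.
After the second pivot the Z-row RHS is 60 − (-2)·7 = 74.

74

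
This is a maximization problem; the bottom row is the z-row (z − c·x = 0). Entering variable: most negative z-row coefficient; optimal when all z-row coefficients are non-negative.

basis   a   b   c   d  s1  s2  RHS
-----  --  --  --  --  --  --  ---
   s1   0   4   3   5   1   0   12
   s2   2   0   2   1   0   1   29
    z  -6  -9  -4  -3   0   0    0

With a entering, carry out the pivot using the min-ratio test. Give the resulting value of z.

87

Ratio test on column a — row 1: entry 0 ≤ 0; row 2: 29/2 = 29/2. Minimum is 29/2 at row 2 (s2 leaves); pivot element 2.
Pivot on row 2; the z-row RHS becomes 0 − (-6)·(29/2) = 87.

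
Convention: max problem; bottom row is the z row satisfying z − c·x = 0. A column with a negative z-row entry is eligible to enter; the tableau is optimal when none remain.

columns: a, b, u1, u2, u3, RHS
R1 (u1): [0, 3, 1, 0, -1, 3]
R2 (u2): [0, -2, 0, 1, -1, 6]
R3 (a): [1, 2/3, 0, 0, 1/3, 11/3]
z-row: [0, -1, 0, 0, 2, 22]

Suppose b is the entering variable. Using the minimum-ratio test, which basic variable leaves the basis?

Column b entries and ratios — u1: 3/3 = 1; u2: -2 ≤ 0, skip; a: (11/3)/(2/3) = 11/2.
Smallest ratio is 1 in the row of u1, so u1 leaves.

u1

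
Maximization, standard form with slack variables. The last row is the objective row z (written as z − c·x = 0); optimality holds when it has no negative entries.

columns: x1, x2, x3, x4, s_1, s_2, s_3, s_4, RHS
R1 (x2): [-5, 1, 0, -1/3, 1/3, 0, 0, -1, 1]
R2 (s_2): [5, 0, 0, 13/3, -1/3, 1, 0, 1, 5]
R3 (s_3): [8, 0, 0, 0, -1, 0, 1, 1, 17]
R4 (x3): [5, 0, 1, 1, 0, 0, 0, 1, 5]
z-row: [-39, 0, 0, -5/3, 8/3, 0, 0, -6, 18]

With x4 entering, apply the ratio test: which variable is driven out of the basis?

s_2

Column x4 entries and ratios — x2: -1/3 ≤ 0, skip; s_2: 5/(13/3) = 15/13; s_3: 0 ≤ 0, skip; x3: 5/1 = 5.
Smallest ratio is 15/13 in the row of s_2, so s_2 leaves.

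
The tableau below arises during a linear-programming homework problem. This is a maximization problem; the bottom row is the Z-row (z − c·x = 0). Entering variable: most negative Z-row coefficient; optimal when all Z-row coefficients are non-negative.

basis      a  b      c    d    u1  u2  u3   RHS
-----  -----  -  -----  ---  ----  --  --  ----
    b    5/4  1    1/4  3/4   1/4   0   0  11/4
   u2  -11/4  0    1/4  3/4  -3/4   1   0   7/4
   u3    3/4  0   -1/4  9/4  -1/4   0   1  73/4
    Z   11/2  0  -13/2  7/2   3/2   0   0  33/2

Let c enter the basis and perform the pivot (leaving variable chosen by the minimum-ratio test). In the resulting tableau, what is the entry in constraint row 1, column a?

4

Ratio test on column c — row 1: (11/4)/(1/4) = 11; row 2: (7/4)/(1/4) = 7; row 3: entry -1/4 ≤ 0. Minimum is 7 at row 2 (u2 leaves); pivot element 1/4.
Divide row 2 by 1/4; eliminate column c from the other rows.
Row 1 update in column a: 5/4 − (1/4)·(-11) = 4.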